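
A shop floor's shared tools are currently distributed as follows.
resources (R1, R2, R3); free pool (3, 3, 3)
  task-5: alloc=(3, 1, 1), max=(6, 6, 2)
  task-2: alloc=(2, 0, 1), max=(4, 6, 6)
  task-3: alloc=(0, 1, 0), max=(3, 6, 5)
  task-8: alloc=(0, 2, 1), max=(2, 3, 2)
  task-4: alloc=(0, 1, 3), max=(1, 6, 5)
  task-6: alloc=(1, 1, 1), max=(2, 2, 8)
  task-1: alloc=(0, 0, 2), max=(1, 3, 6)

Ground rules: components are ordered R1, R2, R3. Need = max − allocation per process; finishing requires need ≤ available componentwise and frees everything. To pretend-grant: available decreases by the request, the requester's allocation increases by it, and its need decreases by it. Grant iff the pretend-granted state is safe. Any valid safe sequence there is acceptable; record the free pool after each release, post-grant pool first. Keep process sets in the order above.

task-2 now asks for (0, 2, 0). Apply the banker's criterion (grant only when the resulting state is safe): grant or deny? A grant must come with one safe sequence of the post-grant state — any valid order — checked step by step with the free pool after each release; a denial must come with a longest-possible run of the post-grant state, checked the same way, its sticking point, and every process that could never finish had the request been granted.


DENY — the pretend-granted state is unsafe.
Key observation: after task-8, task-1 the pool peaks at (3, 3, 6), and each blocked process is short somewhere: task-5 on R2; task-2 on R2; task-3 on R2; task-4 on R2; task-6 on R3.
On the post-grant state, task-8, task-1 is a maximal run — nothing extends it. Walking it through:
  pool = (3, 1, 3)
  run task-8 (needs (2, 1, 1), free (3, 1, 3)); after release of (0, 2, 1) the pool is (3, 3, 4)
  run task-1 (needs (1, 3, 4), free (3, 3, 4)); after release of (0, 0, 2) the pool is (3, 3, 6)
  blocked: task-5 wants (3, 5, 1), pool (3, 3, 6) — not enough R2
  blocked: task-2 wants (2, 4, 5), pool (3, 3, 6) — not enough R2
  blocked: task-3 wants (3, 5, 5), pool (3, 3, 6) — not enough R2
  blocked: task-4 wants (1, 5, 2), pool (3, 3, 6) — not enough R2
  blocked: task-6 wants (1, 1, 7), pool (3, 3, 6) — not enough R3
Post-grant, the permanently blocked set is task-5, task-2, task-3, task-4 and task-6.


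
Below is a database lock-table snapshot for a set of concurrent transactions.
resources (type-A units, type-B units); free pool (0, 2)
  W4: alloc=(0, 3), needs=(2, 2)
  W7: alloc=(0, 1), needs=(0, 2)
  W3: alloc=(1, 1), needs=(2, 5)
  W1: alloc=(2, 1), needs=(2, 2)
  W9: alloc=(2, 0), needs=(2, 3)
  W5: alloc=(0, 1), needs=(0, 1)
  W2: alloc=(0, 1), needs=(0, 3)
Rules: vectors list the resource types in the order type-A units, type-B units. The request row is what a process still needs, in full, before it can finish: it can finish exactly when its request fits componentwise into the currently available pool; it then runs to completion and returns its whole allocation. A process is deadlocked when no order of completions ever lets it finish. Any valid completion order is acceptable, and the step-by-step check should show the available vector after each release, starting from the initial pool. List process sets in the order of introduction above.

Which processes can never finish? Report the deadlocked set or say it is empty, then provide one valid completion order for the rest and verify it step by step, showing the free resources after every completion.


Deadlocked set: W4, W3, W1 and W9.
Key observation: the pool after W7, W2, W5 is (0, 5); every surviving request exceeds it in type-A units, so progress ends there.
The rest can finish in the order W7, W2, W5. Walking it through:
  pool = (0, 2)
  W7 needs (0, 2) <= (0, 2) -> finishes; pool += (0, 1) = (0, 3)
  W2 needs (0, 3) <= (0, 3) -> finishes; pool += (0, 1) = (0, 4)
  W5 needs (0, 1) <= (0, 4) -> finishes; pool += (0, 1) = (0, 5)
None of the blocked processes ever fits:
  blocked: W4 wants (2, 2), pool (0, 5) — not enough type-A units
  blocked: W3 wants (2, 5), pool (0, 5) — not enough type-A units
  blocked: W1 wants (2, 2), pool (0, 5) — not enough type-A units
  blocked: W9 wants (2, 3), pool (0, 5) — not enough type-A units


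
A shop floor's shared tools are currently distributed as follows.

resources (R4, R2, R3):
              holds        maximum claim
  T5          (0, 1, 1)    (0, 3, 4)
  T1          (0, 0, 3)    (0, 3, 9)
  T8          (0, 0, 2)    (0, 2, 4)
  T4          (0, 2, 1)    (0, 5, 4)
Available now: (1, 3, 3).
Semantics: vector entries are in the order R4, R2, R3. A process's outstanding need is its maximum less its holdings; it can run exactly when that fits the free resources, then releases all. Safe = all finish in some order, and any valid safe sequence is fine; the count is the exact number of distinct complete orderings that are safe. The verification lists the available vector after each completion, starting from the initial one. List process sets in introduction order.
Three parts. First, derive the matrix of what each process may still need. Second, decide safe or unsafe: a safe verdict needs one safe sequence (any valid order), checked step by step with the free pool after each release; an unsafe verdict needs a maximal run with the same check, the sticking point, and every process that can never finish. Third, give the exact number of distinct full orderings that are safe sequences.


(1) Remaining need (order R4, R2, R3):
  T5: (0, 2, 3)
  T1: (0, 3, 6)
  T8: (0, 2, 2)
  T4: (0, 3, 3)
(2) SAFE. One safe sequence: T5, T8, T4, T1.
Key observation: the first exact fit in this order is T5 — it needs (0, 2, 3) with (1, 3, 3) free, meeting a requested resource to the last unit.
Verifying each step:
  pool = (1, 3, 3)
  T5 needs (0, 2, 3) <= (1, 3, 3) -> finishes; pool += (0, 1, 1) = (1, 4, 4)
  T8 needs (0, 2, 2) <= (1, 4, 4) -> finishes; pool += (0, 0, 2) = (1, 4, 6)
  T4 needs (0, 3, 3) <= (1, 4, 6) -> finishes; pool += (0, 2, 1) = (1, 6, 7)
  T1 needs (0, 3, 6) <= (1, 6, 7) -> finishes; pool += (0, 0, 3) = (1, 6, 10)
(3) The exact count: 10 of the possible complete orderings are safe sequences.


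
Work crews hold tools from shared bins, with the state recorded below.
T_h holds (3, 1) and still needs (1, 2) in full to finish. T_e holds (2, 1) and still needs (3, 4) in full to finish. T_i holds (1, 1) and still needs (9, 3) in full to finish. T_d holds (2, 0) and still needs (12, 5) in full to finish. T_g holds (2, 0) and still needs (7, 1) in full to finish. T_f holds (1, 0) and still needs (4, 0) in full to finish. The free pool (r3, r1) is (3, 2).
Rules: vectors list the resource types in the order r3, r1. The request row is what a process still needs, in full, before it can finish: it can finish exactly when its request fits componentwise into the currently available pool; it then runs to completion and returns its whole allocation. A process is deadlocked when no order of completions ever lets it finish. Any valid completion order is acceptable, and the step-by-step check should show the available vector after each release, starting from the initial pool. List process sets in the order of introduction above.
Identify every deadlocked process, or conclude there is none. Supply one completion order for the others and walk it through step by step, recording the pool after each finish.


No process is deadlocked.
Key observation: T_h can run right away; the returned allocation unlocks the remaining processes in turn.
The rest can finish in the order T_h, T_f, T_g, T_i, T_e, T_d. Step-by-step check:
  pool = (3, 2)
  T_h: need (1, 2) fits (3, 2); releases (3, 1), pool now (6, 3)
  T_f: need (4, 0) fits (6, 3); releases (1, 0), pool now (7, 3)
  T_g: need (7, 1) fits (7, 3); releases (2, 0), pool now (9, 3)
  T_i: need (9, 3) fits (9, 3); releases (1, 1), pool now (10, 4)
  T_e: need (3, 4) fits (10, 4); releases (2, 1), pool now (12, 5)
  T_d: need (12, 5) fits (12, 5); releases (2, 0), pool now (14, 5)


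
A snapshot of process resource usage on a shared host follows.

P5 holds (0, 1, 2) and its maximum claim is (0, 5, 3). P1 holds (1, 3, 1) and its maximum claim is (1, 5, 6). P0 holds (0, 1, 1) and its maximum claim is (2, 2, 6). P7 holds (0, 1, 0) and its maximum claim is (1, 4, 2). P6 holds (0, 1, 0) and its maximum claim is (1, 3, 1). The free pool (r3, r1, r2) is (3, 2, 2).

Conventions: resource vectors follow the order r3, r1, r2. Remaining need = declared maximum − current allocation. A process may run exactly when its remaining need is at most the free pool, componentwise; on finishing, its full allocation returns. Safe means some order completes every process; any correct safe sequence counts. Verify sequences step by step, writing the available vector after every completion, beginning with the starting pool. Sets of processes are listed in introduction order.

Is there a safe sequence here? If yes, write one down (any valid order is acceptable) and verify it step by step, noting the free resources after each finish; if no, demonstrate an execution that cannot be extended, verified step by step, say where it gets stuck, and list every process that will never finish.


The state is UNSAFE.
Key observation: P6, P7, P5 can finish, but then (3, 5, 4) is all there is, and the blocked group's r2 demands exceed it.
A maximal execution: P6, P7, P5 — then nothing else fits. Check, step by step:
  pool = (3, 2, 2)
  P6: need (1, 2, 1) fits (3, 2, 2); releases (0, 1, 0), pool now (3, 3, 2)
  P7: need (1, 3, 2) fits (3, 3, 2); releases (0, 1, 0), pool now (3, 4, 2)
  P5: need (0, 4, 1) fits (3, 4, 2); releases (0, 1, 2), pool now (3, 5, 4)
  blocked: P1 wants (0, 2, 5), pool (3, 5, 4) — not enough r2
  blocked: P0 wants (2, 1, 5), pool (3, 5, 4) — not enough r2
Processes that can never finish: P1 and P0.


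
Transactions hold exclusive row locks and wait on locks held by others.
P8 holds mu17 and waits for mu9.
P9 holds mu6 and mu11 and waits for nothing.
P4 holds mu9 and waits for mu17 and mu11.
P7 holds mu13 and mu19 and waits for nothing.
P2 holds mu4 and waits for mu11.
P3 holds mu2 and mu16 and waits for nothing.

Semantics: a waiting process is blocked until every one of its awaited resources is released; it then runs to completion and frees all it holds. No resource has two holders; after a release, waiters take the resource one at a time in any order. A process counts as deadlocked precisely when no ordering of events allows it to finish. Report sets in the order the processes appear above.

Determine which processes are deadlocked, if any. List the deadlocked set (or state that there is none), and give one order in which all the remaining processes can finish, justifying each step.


Deadlocked set: P8 and P4.
Key observation: the loop P8 -> P4 -> P8 blocks itself forever; no other process is dragged down with it.
One completion order for the rest: P7, P3, P9, P2.
Check, step by step:
  P7 waits on nothing -> runs at once and releases mu13 and mu19
  P3 waits on nothing -> runs at once and releases mu2 and mu16
  P9 waits on nothing -> runs at once and releases mu6 and mu11
  P2: everything it awaited (mu11) is free; runs, freeing mu4


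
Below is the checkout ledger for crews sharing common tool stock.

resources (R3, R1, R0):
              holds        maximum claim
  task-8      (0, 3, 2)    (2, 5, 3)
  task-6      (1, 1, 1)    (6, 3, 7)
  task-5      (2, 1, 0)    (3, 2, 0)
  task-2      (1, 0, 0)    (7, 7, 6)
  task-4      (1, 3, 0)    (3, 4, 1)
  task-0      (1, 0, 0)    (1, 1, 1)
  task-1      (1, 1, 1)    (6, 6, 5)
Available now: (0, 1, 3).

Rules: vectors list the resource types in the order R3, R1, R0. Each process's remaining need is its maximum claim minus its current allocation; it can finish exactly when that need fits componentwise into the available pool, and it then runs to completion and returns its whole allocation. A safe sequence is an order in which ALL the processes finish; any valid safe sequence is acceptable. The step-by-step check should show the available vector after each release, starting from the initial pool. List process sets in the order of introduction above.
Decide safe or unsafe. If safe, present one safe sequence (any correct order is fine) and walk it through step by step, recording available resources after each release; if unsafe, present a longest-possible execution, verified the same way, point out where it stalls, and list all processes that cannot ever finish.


The state is UNSAFE.
Key observation: after task-0, task-5, task-4, task-8 complete, (4, 8, 5) is the best the pool ever gets, yet each leftover process wants more R3.
A maximal execution: task-0, task-5, task-4, task-8 — then nothing else fits. Check, step by step:
  pool = (0, 1, 3)
  task-0: need (0, 1, 1) fits (0, 1, 3); releases (1, 0, 0), pool now (1, 1, 3)
  task-5: need (1, 1, 0) fits (1, 1, 3); releases (2, 1, 0), pool now (3, 2, 3)
  task-4: need (2, 1, 1) fits (3, 2, 3); releases (1, 3, 0), pool now (4, 5, 3)
  task-8: need (2, 2, 1) fits (4, 5, 3); releases (0, 3, 2), pool now (4, 8, 5)
  task-6 still needs (5, 2, 6) but only (4, 8, 5) is free — short on R3 and R0
  task-2 still needs (6, 7, 6) but only (4, 8, 5) is free — short on R3 and R0
  task-1 still needs (5, 5, 4) but only (4, 8, 5) is free — short on R3
Permanently blocked: task-6, task-2 and task-1.


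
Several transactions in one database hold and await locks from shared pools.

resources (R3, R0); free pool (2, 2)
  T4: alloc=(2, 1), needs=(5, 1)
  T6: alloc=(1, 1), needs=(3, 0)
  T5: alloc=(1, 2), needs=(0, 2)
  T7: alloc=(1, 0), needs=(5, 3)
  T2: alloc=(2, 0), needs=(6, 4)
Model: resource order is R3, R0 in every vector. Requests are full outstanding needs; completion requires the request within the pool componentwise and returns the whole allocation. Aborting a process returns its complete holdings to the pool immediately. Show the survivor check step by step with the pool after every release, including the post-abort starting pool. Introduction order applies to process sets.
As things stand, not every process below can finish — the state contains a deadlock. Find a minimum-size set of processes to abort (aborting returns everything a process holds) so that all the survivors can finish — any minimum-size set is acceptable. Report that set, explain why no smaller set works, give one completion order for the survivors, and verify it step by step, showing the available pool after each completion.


Minimum abort set: T4.
Key observation: before aborting T4, T2 was permanently blocked — no order could ever run it; afterwards it completes at step 3.
Why nothing smaller works: aborting no one leaves the state deadlocked as given.
Survivors finish in the order: T5, T6, T2, T7. Check, step by step (pool after the aborts first):
  pool = (4, 3)
  T5: need (0, 2) fits (4, 3); releases (1, 2), pool now (5, 5)
  T6: need (3, 0) fits (5, 5); releases (1, 1), pool now (6, 6)
  T2: need (6, 4) fits (6, 6); releases (2, 0), pool now (8, 6)
  T7: need (5, 3) fits (8, 6); releases (1, 0), pool now (9, 6)


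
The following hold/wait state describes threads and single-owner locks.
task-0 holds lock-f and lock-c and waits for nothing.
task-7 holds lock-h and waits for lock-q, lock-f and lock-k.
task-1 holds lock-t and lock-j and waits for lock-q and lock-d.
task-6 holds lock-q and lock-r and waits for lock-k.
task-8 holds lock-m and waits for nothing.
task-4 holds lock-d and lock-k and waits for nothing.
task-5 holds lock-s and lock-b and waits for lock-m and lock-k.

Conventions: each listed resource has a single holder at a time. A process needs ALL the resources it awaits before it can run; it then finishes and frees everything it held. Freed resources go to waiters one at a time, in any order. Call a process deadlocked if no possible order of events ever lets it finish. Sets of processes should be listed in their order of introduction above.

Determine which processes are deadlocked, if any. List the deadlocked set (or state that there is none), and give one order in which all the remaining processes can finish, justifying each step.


No process is deadlocked.
Key observation: the wait relation is loop-free; peeling off processes with no waits unwinds the whole state.
The rest can finish in the order task-0, task-8, task-4, task-6, task-7, task-1, task-5.
Walking it through:
  run task-0 (it waits on nothing); releases lock-f and lock-c
  run task-8 (it waits on nothing); releases lock-m
  run task-4 (it waits on nothing); releases lock-d and lock-k
  task-6 waits on lock-k — all released -> runs and releases lock-q and lock-r
  task-7 waits on lock-q, lock-f and lock-k — all released -> runs and releases lock-h
  task-1 waits on lock-q and lock-d — all released -> runs and releases lock-t and lock-j
  task-5 waits on lock-m and lock-k — all released -> runs and releases lock-s and lock-b


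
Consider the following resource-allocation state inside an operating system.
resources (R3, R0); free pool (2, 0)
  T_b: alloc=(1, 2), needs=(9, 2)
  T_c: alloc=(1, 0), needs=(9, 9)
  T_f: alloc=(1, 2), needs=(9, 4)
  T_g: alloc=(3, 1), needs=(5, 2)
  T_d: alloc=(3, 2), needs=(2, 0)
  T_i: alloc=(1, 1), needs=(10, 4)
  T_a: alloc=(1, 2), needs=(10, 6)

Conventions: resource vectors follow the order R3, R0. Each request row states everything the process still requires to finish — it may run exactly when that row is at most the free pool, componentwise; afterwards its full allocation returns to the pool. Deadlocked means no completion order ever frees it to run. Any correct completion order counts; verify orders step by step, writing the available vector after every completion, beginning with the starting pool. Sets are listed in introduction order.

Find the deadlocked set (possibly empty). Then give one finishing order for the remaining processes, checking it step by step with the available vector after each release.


Deadlocked set: T_b, T_c, T_f, T_i and T_a.
Key observation: no order helps: past T_d, T_g, the free pool tops out at (8, 3), below what each blocked process needs in R3.
One completion order for the rest: T_d, T_g. Walking it through:
  pool = (2, 0)
  T_d needs (2, 0) <= (2, 0) -> finishes; pool += (3, 2) = (5, 2)
  T_g needs (5, 2) <= (5, 2) -> finishes; pool += (3, 1) = (8, 3)
None of the blocked processes ever fits:
  blocked: T_b wants (9, 2), pool (8, 3) — not enough R3
  blocked: T_c wants (9, 9), pool (8, 3) — not enough R3 and R0
  blocked: T_f wants (9, 4), pool (8, 3) — not enough R3 and R0
  blocked: T_i wants (10, 4), pool (8, 3) — not enough R3 and R0
  blocked: T_a wants (10, 6), pool (8, 3) — not enough R3 and R0


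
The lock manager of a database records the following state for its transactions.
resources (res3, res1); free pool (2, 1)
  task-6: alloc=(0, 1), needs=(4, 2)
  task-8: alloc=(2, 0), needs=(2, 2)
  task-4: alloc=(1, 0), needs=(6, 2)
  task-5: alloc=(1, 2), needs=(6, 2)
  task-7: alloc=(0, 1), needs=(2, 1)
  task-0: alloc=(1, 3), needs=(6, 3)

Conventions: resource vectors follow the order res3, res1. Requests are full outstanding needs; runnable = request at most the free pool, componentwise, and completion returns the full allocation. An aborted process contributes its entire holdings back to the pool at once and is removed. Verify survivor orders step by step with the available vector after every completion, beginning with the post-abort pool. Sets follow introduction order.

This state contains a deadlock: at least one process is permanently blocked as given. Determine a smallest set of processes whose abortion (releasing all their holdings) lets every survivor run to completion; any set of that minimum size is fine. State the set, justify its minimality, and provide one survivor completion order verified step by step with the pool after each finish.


Abort task-5 and task-0.
Key observation: the deadlocked task-4 becomes finishable only because task-5 and task-0 released (2, 5); it completes at step 2 below.
Why nothing smaller works — every single abort fails: task-6 alone leaves task-4 blocked (short on res3); task-8 alone leaves task-4 blocked (short on res3); task-4 alone leaves task-5 blocked (short on res3); task-5 alone leaves task-4 blocked (short on res3); task-7 alone leaves task-4 blocked (short on res3); task-0 alone leaves task-4 blocked (short on res3).
One survivor order: task-8, task-4, task-7, task-6. Walking it through (post-abort pool first):
  pool = (4, 6)
  task-8 needs (2, 2) <= (4, 6) -> finishes; pool += (2, 0) = (6, 6)
  task-4 needs (6, 2) <= (6, 6) -> finishes; pool += (1, 0) = (7, 6)
  task-7 needs (2, 1) <= (7, 6) -> finishes; pool += (0, 1) = (7, 7)
  task-6 needs (4, 2) <= (7, 7) -> finishes; pool += (0, 1) = (7, 8)


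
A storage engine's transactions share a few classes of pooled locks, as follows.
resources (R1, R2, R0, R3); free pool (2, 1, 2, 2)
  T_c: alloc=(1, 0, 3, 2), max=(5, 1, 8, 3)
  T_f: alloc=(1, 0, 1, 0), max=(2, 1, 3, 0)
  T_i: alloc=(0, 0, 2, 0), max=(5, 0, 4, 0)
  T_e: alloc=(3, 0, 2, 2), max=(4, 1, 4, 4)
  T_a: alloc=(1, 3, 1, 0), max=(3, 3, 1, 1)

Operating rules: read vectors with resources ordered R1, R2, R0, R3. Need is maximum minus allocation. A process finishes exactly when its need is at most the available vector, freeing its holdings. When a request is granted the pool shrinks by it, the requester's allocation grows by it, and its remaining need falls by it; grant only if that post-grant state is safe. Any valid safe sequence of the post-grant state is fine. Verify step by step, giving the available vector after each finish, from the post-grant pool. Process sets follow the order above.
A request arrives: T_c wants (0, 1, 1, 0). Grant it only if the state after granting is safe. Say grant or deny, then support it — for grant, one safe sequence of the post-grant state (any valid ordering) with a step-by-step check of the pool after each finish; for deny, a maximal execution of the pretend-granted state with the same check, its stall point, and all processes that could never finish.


GRANT. The post-grant state is safe; one safe sequence: T_a, T_e, T_f, T_i, T_c.
Key observation: the grant leaves (2, 0, 1, 2) free — enough for T_a, whose release restarts the cascade.
Verifying the post-grant state step by step:
  pool = (2, 0, 1, 2)
  T_a needs (2, 0, 0, 1) <= (2, 0, 1, 2) -> finishes; pool += (1, 3, 1, 0) = (3, 3, 2, 2)
  T_e needs (1, 1, 2, 2) <= (3, 3, 2, 2) -> finishes; pool += (3, 0, 2, 2) = (6, 3, 4, 4)
  T_f needs (1, 1, 2, 0) <= (6, 3, 4, 4) -> finishes; pool += (1, 0, 1, 0) = (7, 3, 5, 4)
  T_i needs (5, 0, 2, 0) <= (7, 3, 5, 4) -> finishes; pool += (0, 0, 2, 0) = (7, 3, 7, 4)
  T_c needs (4, 0, 4, 1) <= (7, 3, 7, 4) -> finishes; pool += (1, 1, 4, 2) = (8, 4, 11, 6)


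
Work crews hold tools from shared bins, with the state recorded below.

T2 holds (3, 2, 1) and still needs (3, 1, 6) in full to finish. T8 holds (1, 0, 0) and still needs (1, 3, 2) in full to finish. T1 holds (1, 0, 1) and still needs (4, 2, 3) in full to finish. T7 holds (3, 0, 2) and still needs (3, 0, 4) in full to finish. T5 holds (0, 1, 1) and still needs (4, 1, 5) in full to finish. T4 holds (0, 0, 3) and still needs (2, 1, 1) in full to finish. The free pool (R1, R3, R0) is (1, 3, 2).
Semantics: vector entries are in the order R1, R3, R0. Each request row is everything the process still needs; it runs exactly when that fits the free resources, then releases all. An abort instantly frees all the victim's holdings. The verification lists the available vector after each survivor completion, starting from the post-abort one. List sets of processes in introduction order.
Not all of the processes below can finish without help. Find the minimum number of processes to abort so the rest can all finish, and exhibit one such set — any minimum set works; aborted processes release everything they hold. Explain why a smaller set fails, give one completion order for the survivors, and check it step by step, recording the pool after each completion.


Abort T7.
Key observation: the returned (3, 0, 2) from T7 is what brings T1 — unrunnable before, under any order — into play at step 1.
Minimality: the empty abort set fails — the state is deadlocked as it stands.
The survivors complete as T1, T4, T2, T8, T5. Check, step by step (starting from the post-abort pool):
  pool = (4, 3, 4)
  T1: need (4, 2, 3) fits (4, 3, 4); releases (1, 0, 1), pool now (5, 3, 5)
  T4: need (2, 1, 1) fits (5, 3, 5); releases (0, 0, 3), pool now (5, 3, 8)
  T2: need (3, 1, 6) fits (5, 3, 8); releases (3, 2, 1), pool now (8, 5, 9)
  T8: need (1, 3, 2) fits (8, 5, 9); releases (1, 0, 0), pool now (9, 5, 9)
  T5: need (4, 1, 5) fits (9, 5, 9); releases (0, 1, 1), pool now (9, 6, 10)


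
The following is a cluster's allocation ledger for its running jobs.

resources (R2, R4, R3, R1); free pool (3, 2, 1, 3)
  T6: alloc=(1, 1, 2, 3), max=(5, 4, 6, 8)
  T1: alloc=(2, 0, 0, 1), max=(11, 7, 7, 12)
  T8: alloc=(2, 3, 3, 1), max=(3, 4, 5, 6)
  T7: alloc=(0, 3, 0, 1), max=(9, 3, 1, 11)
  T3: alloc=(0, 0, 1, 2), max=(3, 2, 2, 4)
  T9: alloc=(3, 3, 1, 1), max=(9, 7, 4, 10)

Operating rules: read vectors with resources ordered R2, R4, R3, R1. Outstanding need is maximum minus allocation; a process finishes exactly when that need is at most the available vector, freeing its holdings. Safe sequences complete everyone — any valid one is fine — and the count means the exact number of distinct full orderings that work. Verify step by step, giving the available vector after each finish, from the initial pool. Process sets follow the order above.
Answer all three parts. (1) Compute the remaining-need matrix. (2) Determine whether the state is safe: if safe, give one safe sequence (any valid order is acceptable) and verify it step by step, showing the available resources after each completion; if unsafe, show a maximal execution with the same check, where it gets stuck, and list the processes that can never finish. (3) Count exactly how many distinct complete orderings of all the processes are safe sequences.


(1) Need matrix, components ordered R2, R4, R3, R1:
  T6: (4, 3, 4, 5)
  T1: (9, 7, 7, 11)
  T8: (1, 1, 2, 5)
  T7: (9, 0, 1, 10)
  T3: (3, 2, 1, 2)
  T9: (6, 4, 3, 9)
(2) SAFE. One safe sequence: T3, T8, T6, T9, T7, T1.
Key observation: T3 marks the first exact bind of the order: its need (3, 2, 1, 2) fits the free (3, 2, 1, 3) with zero slack on a requested resource.
Check, step by step:
  pool = (3, 2, 1, 3)
  T3: need (3, 2, 1, 2) fits (3, 2, 1, 3); releases (0, 0, 1, 2), pool now (3, 2, 2, 5)
  T8: need (1, 1, 2, 5) fits (3, 2, 2, 5); releases (2, 3, 3, 1), pool now (5, 5, 5, 6)
  T6: need (4, 3, 4, 5) fits (5, 5, 5, 6); releases (1, 1, 2, 3), pool now (6, 6, 7, 9)
  T9: need (6, 4, 3, 9) fits (6, 6, 7, 9); releases (3, 3, 1, 1), pool now (9, 9, 8, 10)
  T7: need (9, 0, 1, 10) fits (9, 9, 8, 10); releases (0, 3, 0, 1), pool now (9, 12, 8, 11)
  T1: need (9, 7, 7, 11) fits (9, 12, 8, 11); releases (2, 0, 0, 1), pool now (11, 12, 8, 12)
(3) Precisely 1 of the possible complete orderings is a safe sequence.


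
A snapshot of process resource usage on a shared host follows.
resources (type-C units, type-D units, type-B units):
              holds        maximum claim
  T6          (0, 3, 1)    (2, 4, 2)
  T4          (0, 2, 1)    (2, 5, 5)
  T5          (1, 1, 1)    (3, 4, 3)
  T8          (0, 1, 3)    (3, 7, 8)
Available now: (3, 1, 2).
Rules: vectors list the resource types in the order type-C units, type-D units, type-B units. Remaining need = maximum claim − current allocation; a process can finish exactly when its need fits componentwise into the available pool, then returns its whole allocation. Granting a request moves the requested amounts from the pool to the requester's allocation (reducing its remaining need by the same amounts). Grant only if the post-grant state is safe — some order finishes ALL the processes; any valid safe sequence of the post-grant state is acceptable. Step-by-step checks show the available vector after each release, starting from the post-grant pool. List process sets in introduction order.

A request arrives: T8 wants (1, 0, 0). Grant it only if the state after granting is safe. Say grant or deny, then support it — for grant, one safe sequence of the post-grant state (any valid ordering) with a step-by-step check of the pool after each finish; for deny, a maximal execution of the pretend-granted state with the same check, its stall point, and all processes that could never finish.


GRANT: granting preserves safety; a valid post-grant sequence is T6, T5, T4, T8.
Key observation: the transfer keeps a workable pool ((2, 1, 2)); T6 starts the safe sequence.
Check on the post-grant state, step by step:
  pool = (2, 1, 2)
  T6: need (2, 1, 1) fits (2, 1, 2); releases (0, 3, 1), pool now (2, 4, 3)
  T5: need (2, 3, 2) fits (2, 4, 3); releases (1, 1, 1), pool now (3, 5, 4)
  T4: need (2, 3, 4) fits (3, 5, 4); releases (0, 2, 1), pool now (3, 7, 5)
  T8: need (2, 6, 5) fits (3, 7, 5); releases (1, 1, 3), pool now (4, 8, 8)


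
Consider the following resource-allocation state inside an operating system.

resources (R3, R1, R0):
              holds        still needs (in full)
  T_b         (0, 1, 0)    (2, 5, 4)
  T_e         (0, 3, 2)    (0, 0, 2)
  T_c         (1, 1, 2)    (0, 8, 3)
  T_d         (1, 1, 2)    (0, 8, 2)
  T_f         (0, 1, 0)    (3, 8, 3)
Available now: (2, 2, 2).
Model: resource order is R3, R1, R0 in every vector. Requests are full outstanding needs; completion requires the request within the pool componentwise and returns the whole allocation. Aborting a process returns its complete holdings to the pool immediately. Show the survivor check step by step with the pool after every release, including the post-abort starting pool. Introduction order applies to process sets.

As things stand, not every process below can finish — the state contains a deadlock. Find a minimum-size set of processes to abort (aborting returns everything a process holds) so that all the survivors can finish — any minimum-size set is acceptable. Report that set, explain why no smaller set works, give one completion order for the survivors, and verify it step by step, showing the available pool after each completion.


The answer: abort T_c and T_d.
Key observation: no ordering could ever have run T_f before the abort of T_c and T_d; with (2, 2, 4) back in the pool it fits at step 3.
Minimality, checking each single-abort alternative: T_b alone leaves T_c blocked (short on R1); T_e alone leaves T_c blocked (short on R1); T_c alone leaves T_d blocked (short on R1); T_d alone leaves T_c blocked (short on R1); T_f alone leaves T_c blocked (short on R1).
One survivor order: T_e, T_b, T_f. Check, step by step (post-abort pool first):
  pool = (4, 4, 6)
  run T_e (needs (0, 0, 2), free (4, 4, 6)); after release of (0, 3, 2) the pool is (4, 7, 8)
  run T_b (needs (2, 5, 4), free (4, 7, 8)); after release of (0, 1, 0) the pool is (4, 8, 8)
  run T_f (needs (3, 8, 3), free (4, 8, 8)); after release of (0, 1, 0) the pool is (4, 9, 8)


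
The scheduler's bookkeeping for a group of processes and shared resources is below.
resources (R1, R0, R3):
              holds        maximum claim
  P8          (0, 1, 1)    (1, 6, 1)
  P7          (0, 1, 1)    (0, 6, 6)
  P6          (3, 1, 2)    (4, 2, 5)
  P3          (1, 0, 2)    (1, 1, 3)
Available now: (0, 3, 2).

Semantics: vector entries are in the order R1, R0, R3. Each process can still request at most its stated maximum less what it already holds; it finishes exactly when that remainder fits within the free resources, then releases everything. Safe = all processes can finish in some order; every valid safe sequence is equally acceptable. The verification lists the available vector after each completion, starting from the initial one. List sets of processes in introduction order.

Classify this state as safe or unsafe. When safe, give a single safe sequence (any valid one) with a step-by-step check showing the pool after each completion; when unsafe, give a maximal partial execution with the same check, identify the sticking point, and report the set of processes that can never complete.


UNSAFE.
Key observation: no order helps: past P3, P6, the free pool tops out at (4, 4, 6), below what each blocked process needs in R0.
Going as far as possible: P3, P6; after that, nothing fits. Step-by-step check:
  pool = (0, 3, 2)
  run P3 (needs (0, 1, 1), free (0, 3, 2)); after release of (1, 0, 2) the pool is (1, 3, 4)
  run P6 (needs (1, 1, 3), free (1, 3, 4)); after release of (3, 1, 2) the pool is (4, 4, 6)
  P8 cannot run: need (1, 5, 0) vs free (4, 4, 6) (insufficient R0)
  P7 cannot run: need (0, 5, 5) vs free (4, 4, 6) (insufficient R0)
Processes that can never finish: P8 and P7.


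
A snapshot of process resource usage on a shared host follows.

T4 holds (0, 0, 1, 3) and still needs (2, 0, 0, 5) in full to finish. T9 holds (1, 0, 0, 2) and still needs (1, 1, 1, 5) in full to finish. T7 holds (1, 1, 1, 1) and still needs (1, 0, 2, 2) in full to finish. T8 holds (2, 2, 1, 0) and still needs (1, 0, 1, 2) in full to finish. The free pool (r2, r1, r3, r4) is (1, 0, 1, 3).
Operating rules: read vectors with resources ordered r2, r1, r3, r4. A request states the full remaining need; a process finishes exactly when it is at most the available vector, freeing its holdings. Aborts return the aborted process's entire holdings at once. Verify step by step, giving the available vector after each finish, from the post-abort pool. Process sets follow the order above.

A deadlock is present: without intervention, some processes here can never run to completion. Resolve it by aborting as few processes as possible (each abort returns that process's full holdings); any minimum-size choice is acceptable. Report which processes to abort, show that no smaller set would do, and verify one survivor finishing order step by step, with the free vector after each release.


Minimum abort set: T4.
Key observation: the deadlocked T9 becomes finishable only because T4 released (0, 0, 1, 3); it completes at step 3 below.
Why nothing smaller works: aborting no one leaves the state deadlocked as given.
One survivor order: T7, T8, T9. Verifying each step (post-abort pool first):
  pool = (1, 0, 2, 6)
  T7: need (1, 0, 2, 2) fits (1, 0, 2, 6); releases (1, 1, 1, 1), pool now (2, 1, 3, 7)
  T8: need (1, 0, 1, 2) fits (2, 1, 3, 7); releases (2, 2, 1, 0), pool now (4, 3, 4, 7)
  T9: need (1, 1, 1, 5) fits (4, 3, 4, 7); releases (1, 0, 0, 2), pool now (5, 3, 4, 9)


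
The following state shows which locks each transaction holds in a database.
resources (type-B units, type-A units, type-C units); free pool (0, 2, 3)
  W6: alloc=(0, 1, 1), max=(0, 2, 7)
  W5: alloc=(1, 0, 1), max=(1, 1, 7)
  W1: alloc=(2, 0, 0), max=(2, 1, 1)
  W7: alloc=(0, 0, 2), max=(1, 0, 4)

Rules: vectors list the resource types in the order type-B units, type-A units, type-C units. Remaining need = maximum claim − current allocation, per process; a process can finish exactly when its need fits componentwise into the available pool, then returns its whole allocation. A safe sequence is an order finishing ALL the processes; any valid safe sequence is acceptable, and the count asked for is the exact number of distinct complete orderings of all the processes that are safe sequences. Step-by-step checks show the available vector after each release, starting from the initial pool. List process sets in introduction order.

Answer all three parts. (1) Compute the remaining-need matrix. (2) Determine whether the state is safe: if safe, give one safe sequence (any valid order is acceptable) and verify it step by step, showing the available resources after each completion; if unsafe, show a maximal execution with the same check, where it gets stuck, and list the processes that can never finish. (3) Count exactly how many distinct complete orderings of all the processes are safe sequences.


(1) Remaining need (order type-B units, type-A units, type-C units):
  W6: (0, 1, 6)
  W5: (0, 1, 6)
  W1: (0, 1, 1)
  W7: (1, 0, 2)
(2) UNSAFE — no complete ordering exists.
Key observation: even finishing W1, W7 leaves just (2, 2, 5) free — too little type-C units for any of the remaining processes.
Going as far as possible: W1, W7; after that, nothing fits. Check, step by step:
  pool = (0, 2, 3)
  run W1 (needs (0, 1, 1), free (0, 2, 3)); after release of (2, 0, 0) the pool is (2, 2, 3)
  run W7 (needs (1, 0, 2), free (2, 2, 3)); after release of (0, 0, 2) the pool is (2, 2, 5)
  W6 cannot run: need (0, 1, 6) vs free (2, 2, 5) (insufficient type-C units)
  W5 cannot run: need (0, 1, 6) vs free (2, 2, 5) (insufficient type-C units)
Permanently blocked: W6 and W5.
(3) Precisely 0 of the possible complete orderings are safe sequences.


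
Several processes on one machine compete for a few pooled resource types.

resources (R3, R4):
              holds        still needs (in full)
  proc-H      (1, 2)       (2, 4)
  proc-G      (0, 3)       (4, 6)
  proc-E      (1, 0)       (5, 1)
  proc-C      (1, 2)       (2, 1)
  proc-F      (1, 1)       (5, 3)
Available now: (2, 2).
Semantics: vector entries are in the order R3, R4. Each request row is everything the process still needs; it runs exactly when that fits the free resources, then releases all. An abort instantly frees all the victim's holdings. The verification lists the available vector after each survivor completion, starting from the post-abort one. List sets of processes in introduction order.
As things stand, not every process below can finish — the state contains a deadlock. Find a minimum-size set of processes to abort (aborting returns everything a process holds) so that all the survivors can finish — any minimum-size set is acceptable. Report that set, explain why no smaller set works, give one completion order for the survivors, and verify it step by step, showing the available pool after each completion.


Minimum abort set: proc-E.
Key observation: before aborting proc-E, proc-F was permanently blocked — no order could ever run it; afterwards it completes at step 4.
Minimality: the empty abort set fails — the state is deadlocked as it stands.
Survivors finish in the order: proc-C, proc-H, proc-G, proc-F. Check, step by step (pool after the aborts first):
  pool = (3, 2)
  proc-C needs (2, 1) <= (3, 2) -> finishes; pool += (1, 2) = (4, 4)
  proc-H needs (2, 4) <= (4, 4) -> finishes; pool += (1, 2) = (5, 6)
  proc-G needs (4, 6) <= (5, 6) -> finishes; pool += (0, 3) = (5, 9)
  proc-F needs (5, 3) <= (5, 9) -> finishes; pool += (1, 1) = (6, 10)


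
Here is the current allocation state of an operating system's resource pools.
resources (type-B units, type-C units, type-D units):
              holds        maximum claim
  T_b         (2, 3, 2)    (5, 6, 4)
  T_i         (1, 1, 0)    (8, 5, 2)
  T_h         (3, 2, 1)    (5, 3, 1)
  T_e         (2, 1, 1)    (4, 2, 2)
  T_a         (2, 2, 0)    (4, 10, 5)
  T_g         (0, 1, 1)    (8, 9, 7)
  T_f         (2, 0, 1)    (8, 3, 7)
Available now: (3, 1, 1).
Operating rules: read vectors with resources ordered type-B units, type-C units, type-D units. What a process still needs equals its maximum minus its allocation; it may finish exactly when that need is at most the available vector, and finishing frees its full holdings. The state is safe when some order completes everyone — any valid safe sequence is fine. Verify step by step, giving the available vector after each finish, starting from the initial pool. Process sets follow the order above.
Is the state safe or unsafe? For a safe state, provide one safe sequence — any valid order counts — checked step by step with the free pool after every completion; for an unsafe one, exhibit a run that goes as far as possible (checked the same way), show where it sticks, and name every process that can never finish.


UNSAFE — no complete ordering exists.
Key observation: the pool after T_h, T_e, T_i, T_b, T_a is (13, 10, 5); every surviving request exceeds it in type-D units, so progress ends there.
The run T_h, T_e, T_i, T_b, T_a cannot be extended any further. Walking it through:
  pool = (3, 1, 1)
  T_h needs (2, 1, 0) <= (3, 1, 1) -> finishes; pool += (3, 2, 1) = (6, 3, 2)
  T_e needs (2, 1, 1) <= (6, 3, 2) -> finishes; pool += (2, 1, 1) = (8, 4, 3)
  T_i needs (7, 4, 2) <= (8, 4, 3) -> finishes; pool += (1, 1, 0) = (9, 5, 3)
  T_b needs (3, 3, 2) <= (9, 5, 3) -> finishes; pool += (2, 3, 2) = (11, 8, 5)
  T_a needs (2, 8, 5) <= (11, 8, 5) -> finishes; pool += (2, 2, 0) = (13, 10, 5)
  blocked: T_g wants (8, 8, 6), pool (13, 10, 5) — not enough type-D units
  blocked: T_f wants (6, 3, 6), pool (13, 10, 5) — not enough type-D units
Processes that can never finish: T_g and T_f.
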